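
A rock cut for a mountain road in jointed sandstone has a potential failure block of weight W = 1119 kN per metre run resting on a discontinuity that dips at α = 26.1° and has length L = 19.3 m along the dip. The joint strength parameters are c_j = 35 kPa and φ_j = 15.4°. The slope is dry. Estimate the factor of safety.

Resolving the block weight along and normal to the plane and applying the Mohr–Coulomb strength on the joint:
N' = W cosα = 1119·cos26.1° = 1004.9 kN/m
Driving force T = W sinα = 1119·sin26.1° = 492.3 kN/m
Resisting force R = c_j·L + N'·tanφ_j = 35·19.3 + 1004.9·tan15.4° = 675.5 + 276.8 = 952.3 kN/m
FS = R / T = 952.3 / 492.3 = 1.934

FS = 1.93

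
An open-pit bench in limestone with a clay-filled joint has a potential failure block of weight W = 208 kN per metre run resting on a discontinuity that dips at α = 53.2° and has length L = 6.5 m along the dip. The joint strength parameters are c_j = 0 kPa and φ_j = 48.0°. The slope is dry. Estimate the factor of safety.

FS = 0.83

Resolving the block weight along and normal to the plane and applying the Mohr–Coulomb strength on the joint:
N' = W cosα = 208·cos53.2° = 124.6 kN/m
Driving force T = W sinα = 208·sin53.2° = 166.6 kN/m
Resisting force R = c_j·L + N'·tanφ_j = 0·6.5 + 124.6·tan48.0° = 0.0 + 138.4 = 138.4 kN/m
FS = R / T = 138.4 / 166.6 = 0.831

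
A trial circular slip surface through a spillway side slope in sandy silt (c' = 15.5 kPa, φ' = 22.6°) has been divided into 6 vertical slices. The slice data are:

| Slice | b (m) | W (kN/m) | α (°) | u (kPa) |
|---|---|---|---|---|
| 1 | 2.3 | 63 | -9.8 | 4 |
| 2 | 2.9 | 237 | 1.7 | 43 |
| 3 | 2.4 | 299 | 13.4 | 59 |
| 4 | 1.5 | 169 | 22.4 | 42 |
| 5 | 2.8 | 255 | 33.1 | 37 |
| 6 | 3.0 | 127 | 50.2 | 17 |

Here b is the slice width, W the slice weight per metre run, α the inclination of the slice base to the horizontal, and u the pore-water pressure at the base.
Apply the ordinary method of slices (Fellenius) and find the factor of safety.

FS = 1.29

Ordinary method of slices: FS = Σ[c'·Δl_i + (W_i cosα_i − u_i·Δl_i)·tanφ'] / Σ W_i sinα_i, with Δl_i = b_i / cosα_i.
Slice 1: Δl = 2.3/cos(-9.8°) = 2.334 m; N'_1 = 63·cos(-9.8°) − 4·2.334 = 52.7; c'Δl = 36.18; W sinα = -10.7
Slice 2: Δl = 2.9/cos1.7° = 2.901 m; N'_2 = 237·cos1.7° − 43·2.901 = 112.1; c'Δl = 44.97; W sinα = 7.0
Slice 3: Δl = 2.4/cos13.4° = 2.467 m; N'_3 = 299·cos13.4° − 59·2.467 = 145.3; c'Δl = 38.24; W sinα = 69.3
Slice 4: Δl = 1.5/cos22.4° = 1.622 m; N'_4 = 169·cos22.4° − 42·1.622 = 88.1; c'Δl = 25.15; W sinα = 64.4
Slice 5: Δl = 2.8/cos33.1° = 3.342 m; N'_5 = 255·cos33.1° − 37·3.342 = 89.9; c'Δl = 51.81; W sinα = 139.3
Slice 6: Δl = 3.0/cos50.2° = 4.687 m; N'_6 = 127·cos50.2° − 17·4.687 = 1.6; c'Δl = 72.64; W sinα = 97.6
Σc'Δl = 269.0 kN/m; ΣN' = 489.9 kN/m; ΣW sinα = 366.8 kN/m
Resisting = 269.0 + 489.9·tan22.6° = 269.0 + 203.9 = 472.9 kN/m
FS = 472.9 / 366.8 = 1.289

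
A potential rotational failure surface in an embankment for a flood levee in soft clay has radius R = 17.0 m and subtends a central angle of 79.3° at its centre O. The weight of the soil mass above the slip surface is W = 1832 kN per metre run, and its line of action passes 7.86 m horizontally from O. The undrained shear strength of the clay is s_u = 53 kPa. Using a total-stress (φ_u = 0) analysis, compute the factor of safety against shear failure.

FS = 1.47

Taking moments about the centre O, the resisting moment is provided by the undrained shear strength acting along the arc:
Arc length L_a = R·θ = 17.0·(79.3°·π/180) = 17.0·1.3840 = 23.53 m
M_R = s_u·L_a·R = 53·23.53·17.0 = 21199.4 kN·m/m
M_D = W·d = 1832·7.86 = 14399.5 kN·m/m
FS = M_R / M_D = 21199.4 / 14399.5 = 1.472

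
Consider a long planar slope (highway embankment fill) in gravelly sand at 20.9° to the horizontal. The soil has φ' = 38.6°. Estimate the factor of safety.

FS = 2.09

For a dry cohesionless infinite slope the factor of safety is FS = tanφ' / tanβ.
FS = tan38.6° / tan20.9° = 0.7983 / 0.3819 = 2.091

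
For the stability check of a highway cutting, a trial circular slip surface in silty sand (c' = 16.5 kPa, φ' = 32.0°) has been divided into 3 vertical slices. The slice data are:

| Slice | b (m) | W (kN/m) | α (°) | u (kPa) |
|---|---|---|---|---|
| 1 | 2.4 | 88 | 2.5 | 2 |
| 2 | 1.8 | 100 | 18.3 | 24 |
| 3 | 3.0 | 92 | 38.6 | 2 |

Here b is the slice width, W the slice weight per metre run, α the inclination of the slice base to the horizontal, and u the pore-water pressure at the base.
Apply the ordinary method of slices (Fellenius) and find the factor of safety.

Ordinary method of slices: FS = Σ[c'·Δl_i + (W_i cosα_i − u_i·Δl_i)·tanφ'] / Σ W_i sinα_i, with Δl_i = b_i / cosα_i.
Slice 1: Δl = 2.4/cos2.5° = 2.402 m; N'_1 = 88·cos2.5° − 2·2.402 = 83.1; c'Δl = 39.64; W sinα = 3.8
Slice 2: Δl = 1.8/cos18.3° = 1.896 m; N'_2 = 100·cos18.3° − 24·1.896 = 49.4; c'Δl = 31.28; W sinα = 31.4
Slice 3: Δl = 3.0/cos38.6° = 3.839 m; N'_3 = 92·cos38.6° − 2·3.839 = 64.2; c'Δl = 63.34; W sinα = 57.4
Σc'Δl = 134.3 kN/m; ΣN' = 196.8 kN/m; ΣW sinα = 92.6 kN/m
Resisting = 134.3 + 196.8·tan32.0° = 134.3 + 123.0 = 257.2 kN/m
FS = 257.2 / 92.6 = 2.777

FS = 2.78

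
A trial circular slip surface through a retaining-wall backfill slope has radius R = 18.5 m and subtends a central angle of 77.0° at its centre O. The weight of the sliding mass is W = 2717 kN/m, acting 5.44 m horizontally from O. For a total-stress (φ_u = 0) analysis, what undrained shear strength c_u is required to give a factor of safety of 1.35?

c_u = 43.4 kPa

FS = c_u·L_a·R / (W·d), so c_u = FS·W·d / (L_a·R).
Arc length L_a = R·θ = 18.5·(77.0°·π/180) = 18.5·1.3439 = 24.86 m
c_u = 1.35·2717·5.44 / (24.86·18.5) = 19953.6 / 459.95 = 43.38 kPa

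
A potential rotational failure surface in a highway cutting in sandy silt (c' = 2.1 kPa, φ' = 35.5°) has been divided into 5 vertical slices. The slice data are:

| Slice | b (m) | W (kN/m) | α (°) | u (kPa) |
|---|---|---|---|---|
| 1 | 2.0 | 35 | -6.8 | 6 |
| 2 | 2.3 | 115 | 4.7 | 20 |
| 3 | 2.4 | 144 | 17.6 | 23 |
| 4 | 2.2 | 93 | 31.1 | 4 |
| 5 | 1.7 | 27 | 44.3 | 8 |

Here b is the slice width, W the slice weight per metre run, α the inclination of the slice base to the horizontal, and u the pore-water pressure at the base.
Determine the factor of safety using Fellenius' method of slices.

Ordinary method of slices: FS = Σ[c'·Δl_i + (W_i cosα_i − u_i·Δl_i)·tanφ'] / Σ W_i sinα_i, with Δl_i = b_i / cosα_i.
Slice 1: Δl = 2.0/cos(-6.8°) = 2.014 m; N'_1 = 35·cos(-6.8°) − 6·2.014 = 22.7; c'Δl = 4.23; W sinα = -4.1
Slice 2: Δl = 2.3/cos4.7° = 2.308 m; N'_2 = 115·cos4.7° − 20·2.308 = 68.5; c'Δl = 4.85; W sinα = 9.4
Slice 3: Δl = 2.4/cos17.6° = 2.518 m; N'_3 = 144·cos17.6° − 23·2.518 = 79.3; c'Δl = 5.29; W sinα = 43.5
Slice 4: Δl = 2.2/cos31.1° = 2.569 m; N'_4 = 93·cos31.1° − 4·2.569 = 69.4; c'Δl = 5.40; W sinα = 48.0
Slice 5: Δl = 1.7/cos44.3° = 2.375 m; N'_5 = 27·cos44.3° − 8·2.375 = 0.3; c'Δl = 4.99; W sinα = 18.9
Σc'Δl = 24.7 kN/m; ΣN' = 240.2 kN/m; ΣW sinα = 115.7 kN/m
Resisting = 24.7 + 240.2·tan35.5° = 24.7 + 171.3 = 196.0 kN/m
FS = 196.0 / 115.7 = 1.694

FS = 1.69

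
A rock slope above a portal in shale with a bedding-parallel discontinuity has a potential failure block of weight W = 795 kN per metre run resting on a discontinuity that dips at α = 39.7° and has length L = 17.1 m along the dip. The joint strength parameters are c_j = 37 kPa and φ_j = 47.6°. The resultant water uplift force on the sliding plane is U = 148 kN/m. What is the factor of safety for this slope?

Resolving the block weight along and normal to the plane and applying the Mohr–Coulomb strength on the joint:
N' = W cosα − U = 795·cos39.7° − 148 = 463.7 kN/m
Driving force T = W sinα = 795·sin39.7° = 507.8 kN/m
Resisting force R = c_j·L + N'·tanφ_j = 37·17.1 + 463.7·tan47.6° = 632.7 + 507.8 = 1140.5 kN/m
FS = R / T = 1140.5 / 507.8 = 2.246

FS = 2.25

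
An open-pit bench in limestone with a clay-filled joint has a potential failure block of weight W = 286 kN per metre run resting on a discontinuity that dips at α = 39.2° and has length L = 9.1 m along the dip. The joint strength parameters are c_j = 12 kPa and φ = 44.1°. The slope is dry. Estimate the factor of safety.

FS = 1.79

Resolving the block weight along and normal to the plane and applying the Mohr–Coulomb strength on the joint:
N' = W cosα = 286·cos39.2° = 221.6 kN/m
Driving force T = W sinα = 286·sin39.2° = 180.8 kN/m
Resisting force R = c_j·L + N'·tanφ = 12·9.1 + 221.6·tan44.1° = 109.2 + 214.8 = 324.0 kN/m
FS = R / T = 324.0 / 180.8 = 1.792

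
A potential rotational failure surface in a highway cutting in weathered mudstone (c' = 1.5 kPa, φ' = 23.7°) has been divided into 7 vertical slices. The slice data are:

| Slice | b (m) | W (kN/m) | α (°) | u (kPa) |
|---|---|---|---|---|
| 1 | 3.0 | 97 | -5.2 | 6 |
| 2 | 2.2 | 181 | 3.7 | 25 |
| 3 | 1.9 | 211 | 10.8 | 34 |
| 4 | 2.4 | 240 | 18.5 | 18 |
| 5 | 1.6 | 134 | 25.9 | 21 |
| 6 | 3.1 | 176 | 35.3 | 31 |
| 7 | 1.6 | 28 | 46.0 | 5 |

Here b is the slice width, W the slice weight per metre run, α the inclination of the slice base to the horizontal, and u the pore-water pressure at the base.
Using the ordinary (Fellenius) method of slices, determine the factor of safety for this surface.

Ordinary method of slices: FS = Σ[c'·Δl_i + (W_i cosα_i − u_i·Δl_i)·tanφ'] / Σ W_i sinα_i, with Δl_i = b_i / cosα_i.
Slice 1: Δl = 3.0/cos(-5.2°) = 3.012 m; N'_1 = 97·cos(-5.2°) − 6·3.012 = 78.5; c'Δl = 4.52; W sinα = -8.8
Slice 2: Δl = 2.2/cos3.7° = 2.205 m; N'_2 = 181·cos3.7° − 25·2.205 = 125.5; c'Δl = 3.31; W sinα = 11.7
Slice 3: Δl = 1.9/cos10.8° = 1.934 m; N'_3 = 211·cos10.8° − 34·1.934 = 141.5; c'Δl = 2.90; W sinα = 39.5
Slice 4: Δl = 2.4/cos18.5° = 2.531 m; N'_4 = 240·cos18.5° − 18·2.531 = 182.0; c'Δl = 3.80; W sinα = 76.2
Slice 5: Δl = 1.6/cos25.9° = 1.779 m; N'_5 = 134·cos25.9° − 21·1.779 = 83.2; c'Δl = 2.67; W sinα = 58.5
Slice 6: Δl = 3.1/cos35.3° = 3.798 m; N'_6 = 176·cos35.3° − 31·3.798 = 25.9; c'Δl = 5.70; W sinα = 101.7
Slice 7: Δl = 1.6/cos46.0° = 2.303 m; N'_7 = 28·cos46.0° − 5·2.303 = 7.9; c'Δl = 3.45; W sinα = 20.1
Σc'Δl = 26.3 kN/m; ΣN' = 644.6 kN/m; ΣW sinα = 299.0 kN/m
Resisting = 26.3 + 644.6·tan23.7° = 26.3 + 283.0 = 309.3 kN/m
FS = 309.3 / 299.0 = 1.035

FS = 1.03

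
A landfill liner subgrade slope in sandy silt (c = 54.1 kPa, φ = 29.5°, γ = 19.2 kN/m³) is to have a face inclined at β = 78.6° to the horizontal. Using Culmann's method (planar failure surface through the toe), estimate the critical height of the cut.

H_c = 27.85 m

Culmann's analysis gives the critical failure plane at α_cr = (β + φ)/2 = (78.6 + 29.5)/2 = 54.0°, and the critical height
H_c = (4c/γ) · sinβ cosφ / [1 − cos(β − φ)]
    = (4·54.1/19.2) · sin78.6°·cos29.5° / [1 − cos(49.1°)]
    = 11.271 · 0.9803·0.8704 / [1 − 0.6547]
    = 11.271 · 0.8532 / 0.3453
    = 27.85 m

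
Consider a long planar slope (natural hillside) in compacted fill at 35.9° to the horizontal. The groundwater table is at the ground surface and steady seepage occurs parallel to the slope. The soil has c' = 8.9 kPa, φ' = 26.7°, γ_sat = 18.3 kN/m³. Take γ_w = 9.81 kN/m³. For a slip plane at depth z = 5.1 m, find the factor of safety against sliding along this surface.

FS = 0.52

With seepage parallel to the slope and the water table at the surface, the effective normal stress on the slip plane uses the buoyant unit weight γ' = γ_sat − γ_w while the driving shear stress uses γ_sat:
FS = [c' + γ' z cos²β tanφ'] / [γ_sat z sinβ cosβ]
γ' = 18.3 − 9.81 = 8.49 kN/m³
Numerator = 8.9 + 8.49·5.1·cos²35.9°·tan26.7° = 8.9 + 8.49·5.1·0.6562·0.5029 = 23.189 kPa
Denominator = 18.3·5.1·sin35.9°·cos35.9° = 18.3·5.1·0.5864·0.8100 = 44.330 kPa
FS = 23.189 / 44.330 = 0.523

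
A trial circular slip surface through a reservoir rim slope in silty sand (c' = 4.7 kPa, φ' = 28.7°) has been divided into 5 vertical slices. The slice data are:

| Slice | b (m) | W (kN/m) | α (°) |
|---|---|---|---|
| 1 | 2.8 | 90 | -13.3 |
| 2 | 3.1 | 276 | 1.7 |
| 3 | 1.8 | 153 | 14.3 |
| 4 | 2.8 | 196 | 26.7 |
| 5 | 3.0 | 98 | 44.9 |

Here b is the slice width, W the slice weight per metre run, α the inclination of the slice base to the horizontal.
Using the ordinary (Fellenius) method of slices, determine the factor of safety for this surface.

Ordinary method of slices: FS = Σ[c'·Δl_i + (W_i cosα_i)·tanφ'] / Σ W_i sinα_i, with Δl_i = b_i / cosα_i.
Slice 1: Δl = 2.8/cos(-13.3°) = 2.877 m; N'_1 = 90·cos(-13.3°) = 87.6; c'Δl = 13.52; W sinα = -20.7
Slice 2: Δl = 3.1/cos1.7° = 3.101 m; N'_2 = 276·cos1.7° = 275.9; c'Δl = 14.58; W sinα = 8.2
Slice 3: Δl = 1.8/cos14.3° = 1.858 m; N'_3 = 153·cos14.3° = 148.3; c'Δl = 8.73; W sinα = 37.8
Slice 4: Δl = 2.8/cos26.7° = 3.134 m; N'_4 = 196·cos26.7° = 175.1; c'Δl = 14.73; W sinα = 88.1
Slice 5: Δl = 3.0/cos44.9° = 4.235 m; N'_5 = 98·cos44.9° = 69.4; c'Δl = 19.91; W sinα = 69.2
Σc'Δl = 71.5 kN/m; ΣN' = 756.2 kN/m; ΣW sinα = 182.5 kN/m
Resisting = 71.5 + 756.2·tan28.7° = 71.5 + 414.0 = 485.5 kN/m
FS = 485.5 / 182.5 = 2.660

FS = 2.66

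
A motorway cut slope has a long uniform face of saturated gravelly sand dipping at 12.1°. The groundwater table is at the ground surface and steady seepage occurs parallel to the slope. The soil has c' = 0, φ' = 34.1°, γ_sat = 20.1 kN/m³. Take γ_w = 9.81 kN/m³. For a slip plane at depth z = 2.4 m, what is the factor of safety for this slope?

FS = 1.62

With seepage parallel to the slope and the water table at the surface, the effective normal stress on the slip plane uses the buoyant unit weight γ' = γ_sat − γ_w while the driving shear stress uses γ_sat:
FS = [c' + γ' z cos²β tanφ'] / [γ_sat z sinβ cosβ]
(For c' = 0 this reduces to FS = (γ'/γ_sat)·tanφ'/tanβ.)
γ' = 20.1 − 9.81 = 10.29 kN/m³
Numerator = 0.0 + 10.29·2.4·cos²12.1°·tan34.1° = 0.0 + 10.29·2.4·0.9561·0.6771 = 15.986 kPa
Denominator = 20.1·2.4·sin12.1°·cos12.1° = 20.1·2.4·0.2096·0.9778 = 9.887 kPa
FS = 15.986 / 9.887 = 1.617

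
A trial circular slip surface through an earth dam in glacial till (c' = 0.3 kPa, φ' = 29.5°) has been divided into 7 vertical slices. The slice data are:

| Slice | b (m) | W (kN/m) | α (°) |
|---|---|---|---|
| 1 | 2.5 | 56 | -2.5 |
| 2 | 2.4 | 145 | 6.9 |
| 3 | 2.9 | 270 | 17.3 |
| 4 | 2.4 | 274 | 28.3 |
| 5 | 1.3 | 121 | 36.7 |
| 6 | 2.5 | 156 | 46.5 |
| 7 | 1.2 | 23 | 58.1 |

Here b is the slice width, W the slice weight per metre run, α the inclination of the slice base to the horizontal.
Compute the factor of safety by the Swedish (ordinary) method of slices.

Ordinary method of slices: FS = Σ[c'·Δl_i + (W_i cosα_i)·tanφ'] / Σ W_i sinα_i, with Δl_i = b_i / cosα_i.
Slice 1: Δl = 2.5/cos(-2.5°) = 2.502 m; N'_1 = 56·cos(-2.5°) = 55.9; c'Δl = 0.75; W sinα = -2.4
Slice 2: Δl = 2.4/cos6.9° = 2.418 m; N'_2 = 145·cos6.9° = 143.9; c'Δl = 0.73; W sinα = 17.4
Slice 3: Δl = 2.9/cos17.3° = 3.037 m; N'_3 = 270·cos17.3° = 257.8; c'Δl = 0.91; W sinα = 80.3
Slice 4: Δl = 2.4/cos28.3° = 2.726 m; N'_4 = 274·cos28.3° = 241.3; c'Δl = 0.82; W sinα = 129.9
Slice 5: Δl = 1.3/cos36.7° = 1.621 m; N'_5 = 121·cos36.7° = 97.0; c'Δl = 0.49; W sinα = 72.3
Slice 6: Δl = 2.5/cos46.5° = 3.632 m; N'_6 = 156·cos46.5° = 107.4; c'Δl = 1.09; W sinα = 113.2
Slice 7: Δl = 1.2/cos58.1° = 2.271 m; N'_7 = 23·cos58.1° = 12.2; c'Δl = 0.68; W sinα = 19.5
Σc'Δl = 5.5 kN/m; ΣN' = 915.5 kN/m; ΣW sinα = 430.2 kN/m
Resisting = 5.5 + 915.5·tan29.5° = 5.5 + 518.0 = 523.4 kN/m
FS = 523.4 / 430.2 = 1.217

FS = 1.22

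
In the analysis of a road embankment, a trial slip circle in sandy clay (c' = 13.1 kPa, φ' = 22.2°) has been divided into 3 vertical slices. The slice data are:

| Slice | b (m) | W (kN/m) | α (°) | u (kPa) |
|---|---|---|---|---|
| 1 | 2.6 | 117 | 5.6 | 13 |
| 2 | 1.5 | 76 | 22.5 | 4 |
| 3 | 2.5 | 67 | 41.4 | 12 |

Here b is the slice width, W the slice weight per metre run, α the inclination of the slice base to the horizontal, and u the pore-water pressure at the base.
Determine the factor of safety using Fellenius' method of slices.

FS = 1.92

Ordinary method of slices: FS = Σ[c'·Δl_i + (W_i cosα_i − u_i·Δl_i)·tanφ'] / Σ W_i sinα_i, with Δl_i = b_i / cosα_i.
Slice 1: Δl = 2.6/cos5.6° = 2.612 m; N'_1 = 117·cos5.6° − 13·2.612 = 82.5; c'Δl = 34.22; W sinα = 11.4
Slice 2: Δl = 1.5/cos22.5° = 1.624 m; N'_2 = 76·cos22.5° − 4·1.624 = 63.7; c'Δl = 21.27; W sinα = 29.1
Slice 3: Δl = 2.5/cos41.4° = 3.333 m; N'_3 = 67·cos41.4° − 12·3.333 = 10.3; c'Δl = 43.66; W sinα = 44.3
Σc'Δl = 99.2 kN/m; ΣN' = 156.5 kN/m; ΣW sinα = 84.8 kN/m
Resisting = 99.2 + 156.5·tan22.2° = 99.2 + 63.9 = 163.0 kN/m
FS = 163.0 / 84.8 = 1.922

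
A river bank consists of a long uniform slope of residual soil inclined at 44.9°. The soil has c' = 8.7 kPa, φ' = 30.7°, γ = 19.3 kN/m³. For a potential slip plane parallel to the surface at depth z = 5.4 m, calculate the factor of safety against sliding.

FS = 0.76

For an infinite slope with a slip plane parallel to the surface (no pore pressure): FS = [c' + γz cos²β tanφ'] / [γz sinβ cosβ].
γz = 19.3·5.4 = 104.22 kN/m²
Numerator = 8.7 + 104.22·cos²44.9°·tan30.7° = 8.7 + 104.22·0.5017·0.5938 = 39.749 kPa
Denominator = 104.22·sin44.9°·cos44.9° = 104.22·0.7059·0.7083 = 52.110 kPa
FS = 39.749 / 52.110 = 0.763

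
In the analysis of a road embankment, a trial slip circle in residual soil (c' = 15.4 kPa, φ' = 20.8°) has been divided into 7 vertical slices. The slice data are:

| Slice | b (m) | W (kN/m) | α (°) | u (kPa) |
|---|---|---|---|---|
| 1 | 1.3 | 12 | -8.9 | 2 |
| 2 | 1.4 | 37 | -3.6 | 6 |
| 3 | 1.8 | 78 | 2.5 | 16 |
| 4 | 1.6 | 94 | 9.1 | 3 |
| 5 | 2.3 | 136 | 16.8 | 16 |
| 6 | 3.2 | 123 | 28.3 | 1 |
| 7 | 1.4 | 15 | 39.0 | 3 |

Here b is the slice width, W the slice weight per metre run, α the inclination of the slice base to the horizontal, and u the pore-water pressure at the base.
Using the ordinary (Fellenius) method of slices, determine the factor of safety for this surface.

Ordinary method of slices: FS = Σ[c'·Δl_i + (W_i cosα_i − u_i·Δl_i)·tanφ'] / Σ W_i sinα_i, with Δl_i = b_i / cosα_i.
Slice 1: Δl = 1.3/cos(-8.9°) = 1.316 m; N'_1 = 12·cos(-8.9°) − 2·1.316 = 9.2; c'Δl = 20.26; W sinα = -1.9
Slice 2: Δl = 1.4/cos(-3.6°) = 1.403 m; N'_2 = 37·cos(-3.6°) − 6·1.403 = 28.5; c'Δl = 21.60; W sinα = -2.3
Slice 3: Δl = 1.8/cos2.5° = 1.802 m; N'_3 = 78·cos2.5° − 16·1.802 = 49.1; c'Δl = 27.75; W sinα = 3.4
Slice 4: Δl = 1.6/cos9.1° = 1.620 m; N'_4 = 94·cos9.1° − 3·1.620 = 88.0; c'Δl = 24.95; W sinα = 14.9
Slice 5: Δl = 2.3/cos16.8° = 2.403 m; N'_5 = 136·cos16.8° − 16·2.403 = 91.8; c'Δl = 37.00; W sinα = 39.3
Slice 6: Δl = 3.2/cos28.3° = 3.634 m; N'_6 = 123·cos28.3° − 1·3.634 = 104.7; c'Δl = 55.97; W sinα = 58.3
Slice 7: Δl = 1.4/cos39.0° = 1.801 m; N'_7 = 15·cos39.0° − 3·1.801 = 6.3; c'Δl = 27.74; W sinα = 9.4
Σc'Δl = 215.3 kN/m; ΣN' = 377.5 kN/m; ΣW sinα = 121.2 kN/m
Resisting = 215.3 + 377.5·tan20.8° = 215.3 + 143.4 = 358.7 kN/m
FS = 358.7 / 121.2 = 2.960

FS = 2.96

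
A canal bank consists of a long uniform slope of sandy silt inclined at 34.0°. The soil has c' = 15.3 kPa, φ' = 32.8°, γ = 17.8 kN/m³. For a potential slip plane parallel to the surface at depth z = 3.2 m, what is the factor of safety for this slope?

For an infinite slope with a slip plane parallel to the surface (no pore pressure): FS = [c' + γz cos²β tanφ'] / [γz sinβ cosβ].
γz = 17.8·3.2 = 56.96 kN/m²
Numerator = 15.3 + 56.96·cos²34.0°·tan32.8° = 15.3 + 56.96·0.6873·0.6445 = 40.530 kPa
Denominator = 56.96·sin34.0°·cos34.0° = 56.96·0.5592·0.8290 = 26.406 kPa
FS = 40.530 / 26.406 = 1.535

FS = 1.53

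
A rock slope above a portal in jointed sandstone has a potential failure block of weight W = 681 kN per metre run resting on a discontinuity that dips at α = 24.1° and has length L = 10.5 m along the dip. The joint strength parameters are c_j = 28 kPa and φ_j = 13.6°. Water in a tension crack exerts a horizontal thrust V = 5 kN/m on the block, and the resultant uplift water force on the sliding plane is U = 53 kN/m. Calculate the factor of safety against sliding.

FS = 1.53

Resolving the block weight along and normal to the plane and applying the Mohr–Coulomb strength on the joint:
N' = W cosα − U − V sinα = 681·cos24.1° − 53 − 5·sin24.1° = 566.6 kN/m
Driving force T = W sinα + V cosα = 681·sin24.1° + 5·cos24.1° = 282.6 kN/m
Resisting force R = c_j·L + N'·tanφ_j = 28·10.5 + 566.6·tan13.6° = 294.0 + 137.1 = 431.1 kN/m
FS = R / T = 431.1 / 282.6 = 1.525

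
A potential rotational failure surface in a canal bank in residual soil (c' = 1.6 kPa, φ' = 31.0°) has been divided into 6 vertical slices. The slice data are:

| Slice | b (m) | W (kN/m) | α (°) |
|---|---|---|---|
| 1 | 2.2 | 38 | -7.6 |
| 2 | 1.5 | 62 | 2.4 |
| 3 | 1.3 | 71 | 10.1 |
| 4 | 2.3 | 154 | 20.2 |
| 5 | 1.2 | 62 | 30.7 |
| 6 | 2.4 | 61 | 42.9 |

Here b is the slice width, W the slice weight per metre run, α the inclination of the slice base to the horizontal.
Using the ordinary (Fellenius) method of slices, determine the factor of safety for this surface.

Ordinary method of slices: FS = Σ[c'·Δl_i + (W_i cosα_i)·tanφ'] / Σ W_i sinα_i, with Δl_i = b_i / cosα_i.
Slice 1: Δl = 2.2/cos(-7.6°) = 2.219 m; N'_1 = 38·cos(-7.6°) = 37.7; c'Δl = 3.55; W sinα = -5.0
Slice 2: Δl = 1.5/cos2.4° = 1.501 m; N'_2 = 62·cos2.4° = 61.9; c'Δl = 2.40; W sinα = 2.6
Slice 3: Δl = 1.3/cos10.1° = 1.320 m; N'_3 = 71·cos10.1° = 69.9; c'Δl = 2.11; W sinα = 12.5
Slice 4: Δl = 2.3/cos20.2° = 2.451 m; N'_4 = 154·cos20.2° = 144.5; c'Δl = 3.92; W sinα = 53.2
Slice 5: Δl = 1.2/cos30.7° = 1.396 m; N'_5 = 62·cos30.7° = 53.3; c'Δl = 2.23; W sinα = 31.7
Slice 6: Δl = 2.4/cos42.9° = 3.276 m; N'_6 = 61·cos42.9° = 44.7; c'Δl = 5.24; W sinα = 41.5
Σc'Δl = 19.5 kN/m; ΣN' = 412.0 kN/m; ΣW sinα = 136.4 kN/m
Resisting = 19.5 + 412.0·tan31.0° = 19.5 + 247.6 = 267.0 kN/m
FS = 267.0 / 136.4 = 1.958

FS = 1.96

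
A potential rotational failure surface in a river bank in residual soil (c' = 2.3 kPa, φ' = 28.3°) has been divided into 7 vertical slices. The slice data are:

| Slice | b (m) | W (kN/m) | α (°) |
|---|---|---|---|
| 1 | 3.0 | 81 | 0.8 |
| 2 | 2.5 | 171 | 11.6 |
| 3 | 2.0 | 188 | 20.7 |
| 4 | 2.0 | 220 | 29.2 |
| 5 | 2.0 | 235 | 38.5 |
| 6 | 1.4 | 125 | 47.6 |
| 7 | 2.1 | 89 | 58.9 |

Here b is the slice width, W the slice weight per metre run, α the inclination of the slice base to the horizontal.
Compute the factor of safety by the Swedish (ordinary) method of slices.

FS = 1.04

Ordinary method of slices: FS = Σ[c'·Δl_i + (W_i cosα_i)·tanφ'] / Σ W_i sinα_i, with Δl_i = b_i / cosα_i.
Slice 1: Δl = 3.0/cos0.8° = 3.000 m; N'_1 = 81·cos0.8° = 81.0; c'Δl = 6.90; W sinα = 1.1
Slice 2: Δl = 2.5/cos11.6° = 2.552 m; N'_2 = 171·cos11.6° = 167.5; c'Δl = 5.87; W sinα = 34.4
Slice 3: Δl = 2.0/cos20.7° = 2.138 m; N'_3 = 188·cos20.7° = 175.9; c'Δl = 4.92; W sinα = 66.5
Slice 4: Δl = 2.0/cos29.2° = 2.291 m; N'_4 = 220·cos29.2° = 192.0; c'Δl = 5.27; W sinα = 107.3
Slice 5: Δl = 2.0/cos38.5° = 2.556 m; N'_5 = 235·cos38.5° = 183.9; c'Δl = 5.88; W sinα = 146.3
Slice 6: Δl = 1.4/cos47.6° = 2.076 m; N'_6 = 125·cos47.6° = 84.3; c'Δl = 4.78; W sinα = 92.3
Slice 7: Δl = 2.1/cos58.9° = 4.066 m; N'_7 = 89·cos58.9° = 46.0; c'Δl = 9.35; W sinα = 76.2
Σc'Δl = 43.0 kN/m; ΣN' = 930.6 kN/m; ΣW sinα = 524.1 kN/m
Resisting = 43.0 + 930.6·tan28.3° = 43.0 + 501.1 = 544.0 kN/m
FS = 544.0 / 524.1 = 1.038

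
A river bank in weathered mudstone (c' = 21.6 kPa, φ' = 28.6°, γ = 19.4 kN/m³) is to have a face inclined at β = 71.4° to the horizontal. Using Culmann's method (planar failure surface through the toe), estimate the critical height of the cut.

Culmann's analysis gives the critical failure plane at α_cr = (β + φ')/2 = (71.4 + 28.6)/2 = 50.0°, and the critical height
H_c = (4c'/γ) · sinβ cosφ' / [1 − cos(β − φ')]
    = (4·21.6/19.4) · sin71.4°·cos28.6° / [1 − cos(42.8°)]
    = 4.454 · 0.9478·0.8780 / [1 − 0.7337]
    = 4.454 · 0.8321 / 0.2663
    = 13.92 m

H_c = 13.92 m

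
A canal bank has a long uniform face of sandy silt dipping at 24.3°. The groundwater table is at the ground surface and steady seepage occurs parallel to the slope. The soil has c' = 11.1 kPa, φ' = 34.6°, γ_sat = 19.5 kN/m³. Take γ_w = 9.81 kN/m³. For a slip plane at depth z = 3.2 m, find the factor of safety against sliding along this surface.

FS = 1.23

With seepage parallel to the slope and the water table at the surface, the effective normal stress on the slip plane uses the buoyant unit weight γ' = γ_sat − γ_w while the driving shear stress uses γ_sat:
FS = [c' + γ' z cos²β tanφ'] / [γ_sat z sinβ cosβ]
γ' = 19.5 − 9.81 = 9.69 kN/m³
Numerator = 11.1 + 9.69·3.2·cos²24.3°·tan34.6° = 11.1 + 9.69·3.2·0.8307·0.6899 = 28.869 kPa
Denominator = 19.5·3.2·sin24.3°·cos24.3° = 19.5·3.2·0.4115·0.9114 = 23.403 kPa
FS = 28.869 / 23.403 = 1.234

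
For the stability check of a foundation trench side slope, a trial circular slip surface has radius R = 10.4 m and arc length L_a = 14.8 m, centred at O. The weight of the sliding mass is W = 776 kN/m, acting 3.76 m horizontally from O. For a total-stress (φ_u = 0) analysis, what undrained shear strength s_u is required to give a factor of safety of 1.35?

FS = s_u·L_a·R / (W·d), so s_u = FS·W·d / (L_a·R).
s_u = 1.35·776·3.76 / (14.80·10.4) = 3939.0 / 153.92 = 25.59 kPa

s_u = 25.6 kPa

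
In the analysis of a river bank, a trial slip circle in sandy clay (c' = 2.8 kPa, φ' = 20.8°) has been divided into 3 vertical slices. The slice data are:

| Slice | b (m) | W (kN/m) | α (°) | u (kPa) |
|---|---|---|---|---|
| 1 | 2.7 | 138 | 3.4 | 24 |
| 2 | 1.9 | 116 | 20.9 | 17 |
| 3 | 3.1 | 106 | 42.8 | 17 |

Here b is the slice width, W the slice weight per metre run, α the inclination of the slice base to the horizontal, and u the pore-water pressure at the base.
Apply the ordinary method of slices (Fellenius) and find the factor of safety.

FS = 0.68

Ordinary method of slices: FS = Σ[c'·Δl_i + (W_i cosα_i − u_i·Δl_i)·tanφ'] / Σ W_i sinα_i, with Δl_i = b_i / cosα_i.
Slice 1: Δl = 2.7/cos3.4° = 2.705 m; N'_1 = 138·cos3.4° − 24·2.705 = 72.8; c'Δl = 7.57; W sinα = 8.2
Slice 2: Δl = 1.9/cos20.9° = 2.034 m; N'_2 = 116·cos20.9° − 17·2.034 = 73.8; c'Δl = 5.69; W sinα = 41.4
Slice 3: Δl = 3.1/cos42.8° = 4.225 m; N'_3 = 106·cos42.8° − 17·4.225 = 6.0; c'Δl = 11.83; W sinα = 72.0
Σc'Δl = 25.1 kN/m; ΣN' = 152.6 kN/m; ΣW sinα = 121.6 kN/m
Resisting = 25.1 + 152.6·tan20.8° = 25.1 + 58.0 = 83.1 kN/m
FS = 83.1 / 121.6 = 0.683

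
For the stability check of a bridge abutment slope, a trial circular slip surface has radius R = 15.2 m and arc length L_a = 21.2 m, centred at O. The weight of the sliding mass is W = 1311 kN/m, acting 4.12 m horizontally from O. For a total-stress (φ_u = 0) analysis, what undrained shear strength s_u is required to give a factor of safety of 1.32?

s_u = 22.1 kPa

FS = s_u·L_a·R / (W·d), so s_u = FS·W·d / (L_a·R).
s_u = 1.32·1311·4.12 / (21.20·15.2) = 7129.7 / 322.24 = 22.13 kPa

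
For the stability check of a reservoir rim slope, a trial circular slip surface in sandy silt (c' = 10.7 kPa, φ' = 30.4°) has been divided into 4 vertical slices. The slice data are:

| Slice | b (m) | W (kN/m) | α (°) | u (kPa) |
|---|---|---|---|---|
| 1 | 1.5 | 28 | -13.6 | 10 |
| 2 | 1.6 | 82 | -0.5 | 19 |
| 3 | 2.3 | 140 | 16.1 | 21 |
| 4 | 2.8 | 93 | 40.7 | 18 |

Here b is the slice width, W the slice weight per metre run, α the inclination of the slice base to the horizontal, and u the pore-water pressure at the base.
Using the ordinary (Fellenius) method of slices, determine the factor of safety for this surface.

Ordinary method of slices: FS = Σ[c'·Δl_i + (W_i cosα_i − u_i·Δl_i)·tanφ'] / Σ W_i sinα_i, with Δl_i = b_i / cosα_i.
Slice 1: Δl = 1.5/cos(-13.6°) = 1.543 m; N'_1 = 28·cos(-13.6°) − 10·1.543 = 11.8; c'Δl = 16.51; W sinα = -6.6
Slice 2: Δl = 1.6/cos(-0.5°) = 1.600 m; N'_2 = 82·cos(-0.5°) − 19·1.600 = 51.6; c'Δl = 17.12; W sinα = -0.7
Slice 3: Δl = 2.3/cos16.1° = 2.394 m; N'_3 = 140·cos16.1° − 21·2.394 = 84.2; c'Δl = 25.61; W sinα = 38.8
Slice 4: Δl = 2.8/cos40.7° = 3.693 m; N'_4 = 93·cos40.7° − 18·3.693 = 4.0; c'Δl = 39.52; W sinα = 60.6
Σc'Δl = 98.8 kN/m; ΣN' = 151.6 kN/m; ΣW sinα = 92.2 kN/m
Resisting = 98.8 + 151.6·tan30.4° = 98.8 + 89.0 = 187.7 kN/m
FS = 187.7 / 92.2 = 2.037

FS = 2.04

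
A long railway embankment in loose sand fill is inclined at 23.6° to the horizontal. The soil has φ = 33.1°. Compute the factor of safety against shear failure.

For a dry cohesionless infinite slope the factor of safety is FS = tanφ / tanβ.
FS = tan33.1° / tan23.6° = 0.6519 / 0.4369 = 1.492

FS = 1.49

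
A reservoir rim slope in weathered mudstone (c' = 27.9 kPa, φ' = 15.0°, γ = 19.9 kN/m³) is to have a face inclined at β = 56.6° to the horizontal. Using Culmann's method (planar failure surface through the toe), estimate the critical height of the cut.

H_c = 17.93 m

Culmann's analysis gives the critical failure plane at α_cr = (β + φ')/2 = (56.6 + 15.0)/2 = 35.8°, and the critical height
H_c = (4c'/γ) · sinβ cosφ' / [1 − cos(β − φ')]
    = (4·27.9/19.9) · sin56.6°·cos15.0° / [1 − cos(41.6°)]
    = 5.608 · 0.8348·0.9659 / [1 − 0.7478]
    = 5.608 · 0.8064 / 0.2522
    = 17.93 m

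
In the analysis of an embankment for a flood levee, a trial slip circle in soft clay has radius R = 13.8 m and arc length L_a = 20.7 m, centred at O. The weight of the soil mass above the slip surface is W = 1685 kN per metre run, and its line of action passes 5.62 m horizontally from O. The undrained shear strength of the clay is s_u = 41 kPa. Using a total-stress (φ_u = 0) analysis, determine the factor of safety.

Taking moments about the centre O, the resisting moment is provided by the undrained shear strength acting along the arc:
M_R = s_u·L_a·R = 41·20.70·13.8 = 11712.1 kN·m/m
M_D = W·d = 1685·5.62 = 9469.7 kN·m/m
FS = M_R / M_D = 11712.1 / 9469.7 = 1.237

FS = 1.24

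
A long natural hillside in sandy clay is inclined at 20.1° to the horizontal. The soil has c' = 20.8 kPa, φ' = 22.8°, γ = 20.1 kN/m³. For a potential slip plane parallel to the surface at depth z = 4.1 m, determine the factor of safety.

For an infinite slope with a slip plane parallel to the surface (no pore pressure): FS = [c' + γz cos²β tanφ'] / [γz sinβ cosβ].
γz = 20.1·4.1 = 82.41 kN/m²
Numerator = 20.8 + 82.41·cos²20.1°·tan22.8° = 20.8 + 82.41·0.8819·0.4204 = 51.351 kPa
Denominator = 82.41·sin20.1°·cos20.1° = 82.41·0.3437·0.9391 = 26.596 kPa
FS = 51.351 / 26.596 = 1.931

FS = 1.93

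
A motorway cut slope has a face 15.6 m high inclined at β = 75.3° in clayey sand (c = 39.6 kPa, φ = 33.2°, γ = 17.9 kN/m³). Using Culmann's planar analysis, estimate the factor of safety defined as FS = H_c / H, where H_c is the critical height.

FS = 1.78

H_c = (4c/γ) · sinβ cosφ / [1 − cos(β − φ)]
    = (4·39.6/17.9) · sin75.3°·cos33.2° / [1 − cos42.1°]
    = 8.849 · 0.8094 / 0.2580 = 27.76 m
FS = H_c / H = 27.76 / 15.6 = 1.779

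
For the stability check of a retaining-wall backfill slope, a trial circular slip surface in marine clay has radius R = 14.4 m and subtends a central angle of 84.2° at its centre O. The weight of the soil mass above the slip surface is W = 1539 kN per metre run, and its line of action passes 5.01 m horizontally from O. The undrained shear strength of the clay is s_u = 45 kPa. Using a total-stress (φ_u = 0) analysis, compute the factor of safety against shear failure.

FS = 1.78

Taking moments about the centre O, the resisting moment is provided by the undrained shear strength acting along the arc:
Arc length L_a = R·θ = 14.4·(84.2°·π/180) = 14.4·1.4696 = 21.16 m
M_R = s_u·L_a·R = 45·21.16·14.4 = 13712.8 kN·m/m
M_D = W·d = 1539·5.01 = 7710.4 kN·m/m
FS = M_R / M_D = 13712.8 / 7710.4 = 1.778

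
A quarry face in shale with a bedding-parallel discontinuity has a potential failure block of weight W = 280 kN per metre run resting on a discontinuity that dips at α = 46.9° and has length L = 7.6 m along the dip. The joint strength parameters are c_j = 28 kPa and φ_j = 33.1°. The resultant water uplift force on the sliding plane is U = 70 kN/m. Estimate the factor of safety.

Resolving the block weight along and normal to the plane and applying the Mohr–Coulomb strength on the joint:
N' = W cosα − U = 280·cos46.9° − 70 = 121.3 kN/m
Driving force T = W sinα = 280·sin46.9° = 204.4 kN/m
Resisting force R = c_j·L + N'·tanφ_j = 28·7.6 + 121.3·tan33.1° = 212.8 + 79.1 = 291.9 kN/m
FS = R / T = 291.9 / 204.4 = 1.428

FS = 1.43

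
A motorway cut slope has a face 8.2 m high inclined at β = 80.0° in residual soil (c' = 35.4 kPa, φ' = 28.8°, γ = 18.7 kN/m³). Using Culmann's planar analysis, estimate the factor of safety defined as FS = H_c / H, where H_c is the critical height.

H_c = (4c'/γ) · sinβ cosφ' / [1 − cos(β − φ')]
    = (4·35.4/18.7) · sin80.0°·cos28.8° / [1 − cos51.2°]
    = 7.572 · 0.8630 / 0.3734 = 17.50 m
FS = H_c / H = 17.50 / 8.2 = 2.134

FS = 2.13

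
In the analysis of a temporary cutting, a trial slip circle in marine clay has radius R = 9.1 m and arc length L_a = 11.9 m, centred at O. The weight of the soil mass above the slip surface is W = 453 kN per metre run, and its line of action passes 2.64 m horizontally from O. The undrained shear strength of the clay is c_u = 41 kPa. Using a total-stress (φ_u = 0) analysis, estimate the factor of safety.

FS = 3.71

Taking moments about the centre O, the resisting moment is provided by the undrained shear strength acting along the arc:
M_R = c_u·L_a·R = 41·11.90·9.1 = 4439.9 kN·m/m
M_D = W·d = 453·2.64 = 1195.9 kN·m/m
FS = M_R / M_D = 4439.9 / 1195.9 = 3.713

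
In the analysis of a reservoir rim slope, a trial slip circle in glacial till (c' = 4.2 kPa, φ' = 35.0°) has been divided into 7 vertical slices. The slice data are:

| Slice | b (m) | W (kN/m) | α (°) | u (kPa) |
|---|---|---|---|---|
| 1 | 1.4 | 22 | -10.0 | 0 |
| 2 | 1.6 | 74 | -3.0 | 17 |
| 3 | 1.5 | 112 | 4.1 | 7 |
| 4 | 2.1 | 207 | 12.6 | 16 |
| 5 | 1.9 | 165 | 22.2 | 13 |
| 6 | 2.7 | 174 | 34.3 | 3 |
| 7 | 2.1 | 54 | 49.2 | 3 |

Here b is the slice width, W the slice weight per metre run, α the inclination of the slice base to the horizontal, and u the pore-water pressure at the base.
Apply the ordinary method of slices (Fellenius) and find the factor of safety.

Ordinary method of slices: FS = Σ[c'·Δl_i + (W_i cosα_i − u_i·Δl_i)·tanφ'] / Σ W_i sinα_i, with Δl_i = b_i / cosα_i.
Slice 1: Δl = 1.4/cos(-10.0°) = 1.422 m; N'_1 = 22·cos(-10.0°) − 0·1.422 = 21.7; c'Δl = 5.97; W sinα = -3.8
Slice 2: Δl = 1.6/cos(-3.0°) = 1.602 m; N'_2 = 74·cos(-3.0°) − 17·1.602 = 46.7; c'Δl = 6.73; W sinα = -3.9
Slice 3: Δl = 1.5/cos4.1° = 1.504 m; N'_3 = 112·cos4.1° − 7·1.504 = 101.2; c'Δl = 6.32; W sinα = 8.0
Slice 4: Δl = 2.1/cos12.6° = 2.152 m; N'_4 = 207·cos12.6° − 16·2.152 = 167.6; c'Δl = 9.04; W sinα = 45.2
Slice 5: Δl = 1.9/cos22.2° = 2.052 m; N'_5 = 165·cos22.2° − 13·2.052 = 126.1; c'Δl = 8.62; W sinα = 62.3
Slice 6: Δl = 2.7/cos34.3° = 3.268 m; N'_6 = 174·cos34.3° − 3·3.268 = 133.9; c'Δl = 13.73; W sinα = 98.1
Slice 7: Δl = 2.1/cos49.2° = 3.214 m; N'_7 = 54·cos49.2° − 3·3.214 = 25.6; c'Δl = 13.50; W sinα = 40.9
Σc'Δl = 63.9 kN/m; ΣN' = 622.8 kN/m; ΣW sinα = 246.7 kN/m
Resisting = 63.9 + 622.8·tan35.0° = 63.9 + 436.1 = 500.0 kN/m
FS = 500.0 / 246.7 = 2.026

FS = 2.03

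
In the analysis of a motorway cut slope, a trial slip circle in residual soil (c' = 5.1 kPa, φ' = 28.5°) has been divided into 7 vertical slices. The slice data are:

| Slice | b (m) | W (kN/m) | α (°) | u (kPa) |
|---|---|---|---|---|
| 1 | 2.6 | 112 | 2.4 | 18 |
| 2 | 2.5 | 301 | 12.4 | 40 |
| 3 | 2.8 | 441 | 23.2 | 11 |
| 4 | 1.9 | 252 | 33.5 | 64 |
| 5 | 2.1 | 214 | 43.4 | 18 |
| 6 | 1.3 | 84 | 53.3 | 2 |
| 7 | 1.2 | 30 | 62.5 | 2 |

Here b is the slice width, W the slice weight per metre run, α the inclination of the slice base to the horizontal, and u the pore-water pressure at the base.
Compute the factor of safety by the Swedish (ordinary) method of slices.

Ordinary method of slices: FS = Σ[c'·Δl_i + (W_i cosα_i − u_i·Δl_i)·tanφ'] / Σ W_i sinα_i, with Δl_i = b_i / cosα_i.
Slice 1: Δl = 2.6/cos2.4° = 2.602 m; N'_1 = 112·cos2.4° − 18·2.602 = 65.1; c'Δl = 13.27; W sinα = 4.7
Slice 2: Δl = 2.5/cos12.4° = 2.560 m; N'_2 = 301·cos12.4° − 40·2.560 = 191.6; c'Δl = 13.05; W sinα = 64.6
Slice 3: Δl = 2.8/cos23.2° = 3.046 m; N'_3 = 441·cos23.2° − 11·3.046 = 371.8; c'Δl = 15.54; W sinα = 173.7
Slice 4: Δl = 1.9/cos33.5° = 2.278 m; N'_4 = 252·cos33.5° − 64·2.278 = 64.3; c'Δl = 11.62; W sinα = 139.1
Slice 5: Δl = 2.1/cos43.4° = 2.890 m; N'_5 = 214·cos43.4° − 18·2.890 = 103.5; c'Δl = 14.74; W sinα = 147.0
Slice 6: Δl = 1.3/cos53.3° = 2.175 m; N'_6 = 84·cos53.3° − 2·2.175 = 45.8; c'Δl = 11.09; W sinα = 67.3
Slice 7: Δl = 1.2/cos62.5° = 2.599 m; N'_7 = 30·cos62.5° − 2·2.599 = 8.7; c'Δl = 13.25; W sinα = 26.6
Σc'Δl = 92.6 kN/m; ΣN' = 850.8 kN/m; ΣW sinα = 623.1 kN/m
Resisting = 92.6 + 850.8·tan28.5° = 92.6 + 461.9 = 554.5 kN/m
FS = 554.5 / 623.1 = 0.890

FS = 0.89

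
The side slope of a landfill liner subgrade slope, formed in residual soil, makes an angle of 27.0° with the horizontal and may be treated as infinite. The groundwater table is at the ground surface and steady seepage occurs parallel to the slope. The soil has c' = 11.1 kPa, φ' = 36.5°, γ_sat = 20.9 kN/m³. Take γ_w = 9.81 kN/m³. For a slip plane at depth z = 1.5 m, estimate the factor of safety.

With seepage parallel to the slope and the water table at the surface, the effective normal stress on the slip plane uses the buoyant unit weight γ' = γ_sat − γ_w while the driving shear stress uses γ_sat:
FS = [c' + γ' z cos²β tanφ'] / [γ_sat z sinβ cosβ]
γ' = 20.9 − 9.81 = 11.09 kN/m³
Numerator = 11.1 + 11.09·1.5·cos²27.0°·tan36.5° = 11.1 + 11.09·1.5·0.7939·0.7400 = 20.872 kPa
Denominator = 20.9·1.5·sin27.0°·cos27.0° = 20.9·1.5·0.4540·0.8910 = 12.681 kPa
FS = 20.872 / 12.681 = 1.646

FS = 1.65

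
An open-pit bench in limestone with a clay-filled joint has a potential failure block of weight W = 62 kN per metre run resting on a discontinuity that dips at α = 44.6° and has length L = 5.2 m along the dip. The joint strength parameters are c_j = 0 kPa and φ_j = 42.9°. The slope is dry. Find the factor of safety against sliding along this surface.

FS = 0.94

Resolving the block weight along and normal to the plane and applying the Mohr–Coulomb strength on the joint:
N' = W cosα = 62·cos44.6° = 44.1 kN/m
Driving force T = W sinα = 62·sin44.6° = 43.5 kN/m
Resisting force R = c_j·L + N'·tanφ_j = 0·5.2 + 44.1·tan42.9° = 0.0 + 41.0 = 41.0 kN/m
FS = R / T = 41.0 / 43.5 = 0.942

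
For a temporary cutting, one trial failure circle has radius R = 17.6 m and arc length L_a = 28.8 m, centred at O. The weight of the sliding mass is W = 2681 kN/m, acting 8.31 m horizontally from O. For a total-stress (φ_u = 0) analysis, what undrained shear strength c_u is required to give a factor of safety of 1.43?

FS = c_u·L_a·R / (W·d), so c_u = FS·W·d / (L_a·R).
c_u = 1.43·2681·8.31 / (28.80·17.6) = 31859.1 / 506.88 = 62.85 kPa

c_u = 62.9 kPa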